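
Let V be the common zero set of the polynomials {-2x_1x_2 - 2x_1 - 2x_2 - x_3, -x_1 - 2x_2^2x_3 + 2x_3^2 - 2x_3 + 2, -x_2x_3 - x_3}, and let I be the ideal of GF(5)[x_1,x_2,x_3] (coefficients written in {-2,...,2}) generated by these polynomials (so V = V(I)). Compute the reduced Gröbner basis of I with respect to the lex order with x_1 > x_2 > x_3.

G = {x_1 - 2, x_2 + x_3 - 1, x_3^2 - 2x_3}

f_1 = -2x_1x_2 - 2x_1 - 2x_2 - x_3, LT = x_1x_2.
f_2 = -x_1 - 2x_2^2x_3 + 2x_3^2 - 2x_3 + 2, LT = x_1.
f_3 = -x_2x_3 - x_3, LT = x_2x_3.

S(f_1,f_2): lcm = x_1x_2. S = x_1 - 2x_2^3x_3 + 2x_2x_3^2 - 2x_2x_3 - 2x_2 - 2x_3.
  leading term x_1: subtract (-1)·f_2 from x_1 - 2x_2^3x_3 + 2x_2x_3^2 - 2x_2x_3 - 2x_2 - 2x_3 → -2x_2^3x_3 - 2x_2^2x_3 + 2x_2x_3^2 - 2x_2x_3 - 2x_2 + 2x_3^2 + x_3 + 2
  leading term x_2^3x_3: subtract (2x_2^2)·f_3 from -2x_2^3x_3 - 2x_2^2x_3 + 2x_2x_3^2 - 2x_2x_3 - 2x_2 + 2x_3^2 + x_3 + 2 → 2x_2x_3^2 - 2x_2x_3 - 2x_2 + 2x_3^2 + x_3 + 2
  leading term x_2x_3^2: subtract (-2x_3)·f_3 from 2x_2x_3^2 - 2x_2x_3 - 2x_2 + 2x_3^2 + x_3 + 2 → -2x_2x_3 - 2x_2 + x_3 + 2
  leading term x_2x_3: subtract (2)·f_3 from -2x_2x_3 - 2x_2 + x_3 + 2 → -2x_2 - 2x_3 + 2
  leading term x_2: no divisor's leading term divides it; move -2x_2 to the remainder.
  leading term x_3: no divisor's leading term divides it; move -2x_3 to the remainder.
  leading term 1: no divisor's leading term divides it; move 2 to the remainder.
  remainder -2x_2 - 2x_3 + 2 ≠ 0; add g_4 = -2x_2 - 2x_3 + 2 to the basis.

S(f_1,f_3): lcm = x_1x_2x_3. S = x_2x_3 - 2x_3^2.
  leading term x_2x_3: subtract (-1)·f_3 from x_2x_3 - 2x_3^2 → -2x_3^2 - x_3
  leading term x_3^2: no divisor's leading term divides it; move -2x_3^2 to the remainder.
  leading term x_3: no divisor's leading term divides it; move -x_3 to the remainder.
  remainder -2x_3^2 - x_3 ≠ 0; add g_5 = -2x_3^2 - x_3 to the basis.

The other S-polynomials (S(f_2,f_3), S(f_1,g_4), S(f_2,g_4), S(f_3,g_4), S(f_1,g_5), S(f_2,g_5), S(f_3,g_5), S(g_4,g_5)) all reduce to 0 modulo the current basis, so we have a Gröbner basis.
Inter-reduce: drop elements whose leading term is divisible by another's, tail-reduce, and make monic.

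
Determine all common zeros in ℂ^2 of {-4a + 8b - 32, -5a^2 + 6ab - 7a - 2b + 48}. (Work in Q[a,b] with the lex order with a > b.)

Compute a lex Gröbner basis by Buchberger's algorithm.
f_1 = -4a + 8b - 32, LT = a.
f_2 = -5a^2 + 6ab - 7a - 2b + 48, LT = a^2.

S(f_1,f_2): lcm = a^2. S = -4/5ab + 33/5a - 2/5b + 48/5.
  leading term ab: subtract (1/5b)·f_1 from -4/5ab + 33/5a - 2/5b + 48/5 → 33/5a - 8/5b^2 + 6b + 48/5
  leading term a: subtract (-33/20)·f_1 from 33/5a - 8/5b^2 + 6b + 48/5 → -8/5b^2 + 96/5b - 216/5
  leading term b^2: no divisor's leading term divides it; move -8/5b^2 to the remainder.
  leading term b: no divisor's leading term divides it; move 96/5b to the remainder.
  leading term 1: no divisor's leading term divides it; move -216/5 to the remainder.
  remainder -8/5b^2 + 96/5b - 216/5 ≠ 0; add h_3 = -8/5b^2 + 96/5b - 216/5 to the basis.

The other S-polynomials (S(f_1,h_3), S(f_2,h_3)) all reduce to 0 modulo the current basis, so we have a Gröbner basis.
Inter-reduce: drop elements whose leading term is divisible by another's, tail-reduce, and make monic.
Reduced Gröbner basis: {a - 2b + 8, b^2 - 12b + 27}.

The lex basis is triangular: the last element involves only b. Solving b^2 - 12b + 27 = 0 gives b ∈ {3, 9}; substituting each value into the earlier elements determines the remaining variables.
  b = 3: the earlier basis element becomes a + 2 = 0, giving a = -2 — point (-2, 3).
  b = 9: the earlier basis element becomes a - 10 = 0, giving a = 10 — point (10, 9).

{(-2, 3), (10, 9)}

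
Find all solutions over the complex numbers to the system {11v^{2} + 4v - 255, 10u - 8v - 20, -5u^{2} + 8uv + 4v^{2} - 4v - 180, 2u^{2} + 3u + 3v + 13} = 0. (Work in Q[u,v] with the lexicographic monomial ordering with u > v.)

{(-2, -5)}

Compute a lex Gröbner basis by Buchberger's algorithm.
f_1 = 11v^{2} + 4v - 255, LT = v^{2}.
f_2 = 10u - 8v - 20, LT = u.
f_3 = -5u^{2} + 8uv + 4v^{2} - 4v - 180, LT = u^{2}.
f_4 = 2u^{2} + 3u + 3v + 13, LT = u^{2}.

S(f_2,f_3): lcm = u^{2}. S = \tfrac{4}{5}uv - 2u + \tfrac{4}{5}v^{2} - \tfrac{4}{5}v - 36.
  leading term uv: subtract (\tfrac{2}{25}v)·f_2 from \tfrac{4}{5}uv - 2u + \tfrac{4}{5}v^{2} - \tfrac{4}{5}v - 36 → -2u + \tfrac{36}{25}v^{2} + \tfrac{4}{5}v - 36
  leading term u: subtract (-\tfrac{1}{5})·f_2 from -2u + \tfrac{36}{25}v^{2} + \tfrac{4}{5}v - 36 → \tfrac{36}{25}v^{2} - \tfrac{4}{5}v - 40
  leading term v^{2}: subtract (\tfrac{36}{275})·f_1 from \tfrac{36}{25}v^{2} - \tfrac{4}{5}v - 40 → -\tfrac{364}{275}v - \tfrac{364}{55}
  leading term v: no divisor's leading term divides it; move -\tfrac{364}{275}v to the remainder.
  leading term 1: no divisor's leading term divides it; move -\tfrac{364}{55} to the remainder.
  remainder -\tfrac{364}{275}v - \tfrac{364}{55} ≠ 0; add h_5 = -\tfrac{364}{275}v - \tfrac{364}{55} to the basis.

The other S-polynomials (S(f_1,f_2), S(f_1,f_3), S(f_1,f_4), S(f_2,f_4), S(f_3,f_4), S(f_1,h_5), S(f_2,h_5), S(f_3,h_5), S(f_4,h_5)) all reduce to 0 modulo the current basis, so we have a Gröbner basis.
Inter-reduce: drop elements whose leading term is divisible by another's, tail-reduce, and make monic.
Reduced Gröbner basis: {u + 2, v + 5}.

From the last basis element, v + 5 = 0, so v takes values in {-5}. Each choice, substituted upward through the basis, yields the corresponding point(s) of the solution set.
  v = -5: the earlier basis element becomes u + 2 = 0, giving u = -2 — point (-2, -5).
Substituting each solution back into the original system confirms all equations vanish.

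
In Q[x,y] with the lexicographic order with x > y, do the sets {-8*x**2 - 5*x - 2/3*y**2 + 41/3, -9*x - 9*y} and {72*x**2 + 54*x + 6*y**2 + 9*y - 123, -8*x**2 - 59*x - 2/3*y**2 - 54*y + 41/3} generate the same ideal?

Yes, the ideals are equal.

Two ideals are equal iff their reduced Gröbner bases coincide (the reduced basis is unique for a fixed ordering).
Buchberger on the first generating set:
f_1 = -8*x**2 - 5*x - 2/3*y**2 + 41/3, LT = x**2.
f_2 = -9*x - 9*y, LT = x.

S(f_1,f_2): lcm = x**2. S = -x*y + 5/8*x + 1/12*y**2 - 41/24.
  leading term x*y: subtract (1/9*y)·f_2 from -x*y + 5/8*x + 1/12*y**2 - 41/24 → 5/8*x + 13/12*y**2 - 41/24
  leading term x: subtract (-5/72)·f_2 from 5/8*x + 13/12*y**2 - 41/24 → 13/12*y**2 - 5/8*y - 41/24
  leading term y**2: no divisor's leading term divides it; move 13/12*y**2 to the remainder.
  leading term y: no divisor's leading term divides it; move -5/8*y to the remainder.
  leading term 1: no divisor's leading term divides it; move -41/24 to the remainder.
  remainder 13/12*y**2 - 5/8*y - 41/24 ≠ 0; add g_3 = 13/12*y**2 - 5/8*y - 41/24 to the basis.

The other S-polynomials (S(f_1,g_3), S(f_2,g_3)) all reduce to 0 modulo the current basis, so we have a Gröbner basis.
Inter-reduce: drop elements whose leading term is divisible by another's, tail-reduce, and make monic.
Reduced Gröbner basis: {x + y, y**2 - 15/26*y - 41/26}.

Buchberger on the second generating set:
h_1 = 72*x**2 + 54*x + 6*y**2 + 9*y - 123, LT = x**2.
h_2 = -8*x**2 - 59*x - 2/3*y**2 - 54*y + 41/3, LT = x**2.

S(h_1,h_2): lcm = x**2. S = -53/8*x - 53/8*y.
  leading term x: no divisor's leading term divides it; move -53/8*x to the remainder.
  leading term y: no divisor's leading term divides it; move -53/8*y to the remainder.
  remainder -53/8*x - 53/8*y ≠ 0; add k_3 = -53/8*x - 53/8*y to the basis.

S(h_1,k_3): lcm = x**2. S = -x*y + 3/4*x + 1/12*y**2 + 1/8*y - 41/24.
  leading term x*y: subtract (8/53*y)·k_3 from -x*y + 3/4*x + 1/12*y**2 + 1/8*y - 41/24 → 3/4*x + 13/12*y**2 + 1/8*y - 41/24
  leading term x: subtract (-6/53)·k_3 from 3/4*x + 13/12*y**2 + 1/8*y - 41/24 → 13/12*y**2 - 5/8*y - 41/24
  leading term y**2: no divisor's leading term divides it; move 13/12*y**2 to the remainder.
  leading term y: no divisor's leading term divides it; move -5/8*y to the remainder.
  leading term 1: no divisor's leading term divides it; move -41/24 to the remainder.
  remainder 13/12*y**2 - 5/8*y - 41/24 ≠ 0; add k_4 = 13/12*y**2 - 5/8*y - 41/24 to the basis.

The other S-polynomials (S(h_2,k_3), S(h_1,k_4), S(h_2,k_4), S(k_3,k_4)) all reduce to 0 modulo the current basis, so we have a Gröbner basis.
Inter-reduce: drop elements whose leading term is divisible by another's, tail-reduce, and make monic.
Reduced Gröbner basis: {x + y, y**2 - 15/26*y - 41/26}.

These coincide, so the ideals are equal.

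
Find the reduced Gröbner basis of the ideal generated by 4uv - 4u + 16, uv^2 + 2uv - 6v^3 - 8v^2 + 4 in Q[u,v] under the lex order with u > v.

f_1 = 4uv - 4u + 16, LT = uv.
f_2 = uv^2 + 2uv - 6v^3 - 8v^2 + 4, LT = uv^2.

S(f_1,f_2): lcm = uv^2. S = -3uv + 6v^3 + 8v^2 + 4v - 4.
  leading term uv: subtract (-3/4)·f_1 from -3uv + 6v^3 + 8v^2 + 4v - 4 → -3u + 6v^3 + 8v^2 + 4v + 8
  leading term u: no divisor's leading term divides it; move -3u to the remainder.
  leading term v^3: no divisor's leading term divides it; move 6v^3 to the remainder.
  leading term v^2: no divisor's leading term divides it; move 8v^2 to the remainder.
  leading term v: no divisor's leading term divides it; move 4v to the remainder.
  leading term 1: no divisor's leading term divides it; move 8 to the remainder.
  remainder -3u + 6v^3 + 8v^2 + 4v + 8 ≠ 0; add g_3 = -3u + 6v^3 + 8v^2 + 4v + 8 to the basis.

S(f_1,g_3): lcm = uv. S = -u + 2v^4 + 8/3v^3 + 4/3v^2 + 8/3v + 4.
  leading term u: subtract (1/3)·g_3 from -u + 2v^4 + 8/3v^3 + 4/3v^2 + 8/3v + 4 → 2v^4 + 2/3v^3 - 4/3v^2 + 4/3v + 4/3
  leading term v^4: no divisor's leading term divides it; move 2v^4 to the remainder.
  leading term v^3: no divisor's leading term divides it; move 2/3v^3 to the remainder.
  leading term v^2: no divisor's leading term divides it; move -4/3v^2 to the remainder.
  leading term v: no divisor's leading term divides it; move 4/3v to the remainder.
  leading term 1: no divisor's leading term divides it; move 4/3 to the remainder.
  remainder 2v^4 + 2/3v^3 - 4/3v^2 + 4/3v + 4/3 ≠ 0; add g_4 = 2v^4 + 2/3v^3 - 4/3v^2 + 4/3v + 4/3 to the basis.

S(f_2,g_3): lcm = uv^2. S = 2uv + 2v^5 + 8/3v^4 - 14/3v^3 - 16/3v^2 + 4.
  leading term uv: subtract (1/2)·f_1 from 2uv + 2v^5 + 8/3v^4 - 14/3v^3 - 16/3v^2 + 4 → 2u + 2v^5 + 8/3v^4 - 14/3v^3 - 16/3v^2 - 4
  leading term u: subtract (-2/3)·g_3 from 2u + 2v^5 + 8/3v^4 - 14/3v^3 - 16/3v^2 - 4 → 2v^5 + 8/3v^4 - 2/3v^3 + 8/3v + 4/3
  leading term v^5: subtract (v)·g_4 from 2v^5 + 8/3v^4 - 2/3v^3 + 8/3v + 4/3 → 2v^4 + 2/3v^3 - 4/3v^2 + 4/3v + 4/3
  leading term v^4: subtract (1)·g_4 from 2v^4 + 2/3v^3 - 4/3v^2 + 4/3v + 4/3 → 0
  remainder 0.

S(f_1,g_4): lcm = uv^4. S = -4/3uv^3 + 2/3uv^2 - 2/3uv - 2/3u + 4v^3.
  leading term uv^3: subtract (-1/3v^2)·f_1 from -4/3uv^3 + 2/3uv^2 - 2/3uv - 2/3u + 4v^3 → -2/3uv^2 - 2/3uv - 2/3u + 4v^3 + 16/3v^2
  leading term uv^2: subtract (-1/6v)·f_1 from -2/3uv^2 - 2/3uv - 2/3u + 4v^3 + 16/3v^2 → -4/3uv - 2/3u + 4v^3 + 16/3v^2 + 8/3v
  leading term uv: subtract (-1/3)·f_1 from -4/3uv - 2/3u + 4v^3 + 16/3v^2 + 8/3v → -2u + 4v^3 + 16/3v^2 + 8/3v + 16/3
  leading term u: subtract (2/3)·g_3 from -2u + 4v^3 + 16/3v^2 + 8/3v + 16/3 → 0
  remainder 0.

S(f_2,g_4): lcm = uv^4. S = 5/3uv^3 + 2/3uv^2 - 2/3uv - 2/3u - 6v^5 - 8v^4 + 4v^2.
  leading term uv^3: subtract (5/12v^2)·f_1 from 5/3uv^3 + 2/3uv^2 - 2/3uv - 2/3u - 6v^5 - 8v^4 + 4v^2 → 7/3uv^2 - 2/3uv - 2/3u - 6v^5 - 8v^4 - 8/3v^2
  leading term uv^2: subtract (7/12v)·f_1 from 7/3uv^2 - 2/3uv - 2/3u - 6v^5 - 8v^4 - 8/3v^2 → 5/3uv - 2/3u - 6v^5 - 8v^4 - 8/3v^2 - 28/3v
  leading term uv: subtract (5/12)·f_1 from 5/3uv - 2/3u - 6v^5 - 8v^4 - 8/3v^2 - 28/3v → u - 6v^5 - 8v^4 - 8/3v^2 - 28/3v - 20/3
  leading term u: subtract (-1/3)·g_3 from u - 6v^5 - 8v^4 - 8/3v^2 - 28/3v - 20/3 → -6v^5 - 8v^4 + 2v^3 - 8v - 4
  leading term v^5: subtract (-3v)·g_4 from -6v^5 - 8v^4 + 2v^3 - 8v - 4 → -6v^4 - 2v^3 + 4v^2 - 4v - 4
  leading term v^4: subtract (-3)·g_4 from -6v^4 - 2v^3 + 4v^2 - 4v - 4 → 0
  remainder 0.

S(g_3,g_4): leading monomials are coprime, so the S-polynomial reduces to 0 (Buchberger's first criterion).
Every S-polynomial of the final basis reduces to 0, so we have a Gröbner basis.
Inter-reduce: drop elements whose leading term is divisible by another's, tail-reduce, and make monic.

G = {u - 2v^3 - 8/3v^2 - 4/3v - 8/3, v^4 + 1/3v^3 - 2/3v^2 + 2/3v + 2/3}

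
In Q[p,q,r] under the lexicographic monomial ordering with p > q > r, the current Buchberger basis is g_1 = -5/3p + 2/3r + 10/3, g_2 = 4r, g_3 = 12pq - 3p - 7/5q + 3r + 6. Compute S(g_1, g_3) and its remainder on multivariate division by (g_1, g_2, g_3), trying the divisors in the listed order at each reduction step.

lcm(LM(g_1), LM(g_3)) = pq.
S = (lcm/LT(g_1))·g_1 − (lcm/LT(g_3))·g_3 = 1/4p - 2/5qr - 113/60q - 1/4r - 1/2.
Reduce S modulo (g_1, g_2, g_3) in that order:
  leading term p: subtract (-3/20)·g_1 from 1/4p - 2/5qr - 113/60q - 1/4r - 1/2 → -2/5qr - 113/60q - 3/20r
  leading term qr: subtract (-1/10q)·g_2 from -2/5qr - 113/60q - 3/20r → -113/60q - 3/20r
  leading term q: no divisor's leading term divides it; move -113/60q to the remainder.
  leading term r: subtract (-3/80)·g_2 from -3/20r → 0
The remainder -113/60q is nonzero, so it would be added as the next basis element.

S(g_1, g_3) = 1/4p - 2/5qr - 113/60q - 1/4r - 1/2; remainder on division = -113/60q.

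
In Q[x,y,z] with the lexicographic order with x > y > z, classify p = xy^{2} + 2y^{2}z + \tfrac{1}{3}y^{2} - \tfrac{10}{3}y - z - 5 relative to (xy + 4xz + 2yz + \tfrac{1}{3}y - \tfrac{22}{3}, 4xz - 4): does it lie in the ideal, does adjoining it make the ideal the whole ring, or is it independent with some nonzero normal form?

xy^{2} + 2y^{2}z + \tfrac{1}{3}y^{2} - \tfrac{10}{3}y - z - 5 is independent of I; its normal form modulo I is -z - 5.

First compute the reduced Gröbner basis of I by Buchberger's algorithm.
f_1 = xy + 4xz + 2yz + \tfrac{1}{3}y - \tfrac{22}{3}, LT = xy.
f_2 = 4xz - 4, LT = xz.

S(f_1,f_2): lcm = xyz. S = 4xz^{2} + 2yz^{2} + \tfrac{1}{3}yz + y - \tfrac{22}{3}z.
  reduce S modulo (f_1, f_2):
  remainder 2yz^{2} + \tfrac{1}{3}yz + y - \tfrac{10}{3}z ≠ 0; add h_3 = 2yz^{2} + \tfrac{1}{3}yz + y - \tfrac{10}{3}z to the basis.

The other S-polynomials (S(f_1,h_3), S(f_2,h_3)) all reduce to 0 modulo the current basis, so we have a Gröbner basis.
Inter-reduce: drop elements whose leading term is divisible by another's, tail-reduce, and make monic.
Reduced Gröbner basis: {xy + 2yz + \tfrac{1}{3}y - \tfrac{10}{3}, xz - 1, yz^{2} + \tfrac{1}{6}yz + \tfrac{1}{2}y - \tfrac{5}{3}z}.
Label its elements g_1 = xy + 2yz + \tfrac{1}{3}y - \tfrac{10}{3}, g_2 = xz - 1, g_3 = yz^{2} + \tfrac{1}{6}yz + \tfrac{1}{2}y - \tfrac{5}{3}z.

Reduce p = xy^{2} + 2y^{2}z + \tfrac{1}{3}y^{2} - \tfrac{10}{3}y - z - 5 modulo G:
  leading term xy^{2}: subtract (y)·g_1 from xy^{2} + 2y^{2}z + \tfrac{1}{3}y^{2} - \tfrac{10}{3}y - z - 5 → -z - 5
  leading term z: no divisor's leading term divides it; move -z to the remainder.
  leading term 1: no divisor's leading term divides it; move -5 to the remainder.
  normal form = -z - 5.
The normal form is nonzero, so p ∉ I. Since p minus its normal form lies in I, I + (p) = I + (r) where r = -z - 5; decide whether this ideal is the whole ring.
Run Buchberger on G together with r (pairs among the g_i already reduce to 0 since G is a Gröbner basis):
g_1 = xy + 2yz + \tfrac{1}{3}y - \tfrac{10}{3}, LT = xy.
g_2 = xz - 1, LT = xz.
g_3 = yz^{2} + \tfrac{1}{6}yz + \tfrac{1}{2}y - \tfrac{5}{3}z, LT = yz^{2}.
r = -z - 5, LT = z.

S(g_2,r): lcm = xz. S = -5x - 1.
  reduce S modulo (g_1, g_2, g_3, r):
  remainder -5x - 1 ≠ 0; add m_5 = -5x - 1 to the basis.

S(g_3,r): lcm = yz^{2}. S = -\tfrac{29}{6}yz + \tfrac{1}{2}y - \tfrac{5}{3}z.
  reduce S modulo (g_1, g_2, g_3, r, m_5):
  remainder \tfrac{74}{3}y + \tfrac{25}{3} ≠ 0; add m_6 = \tfrac{74}{3}y + \tfrac{25}{3} to the basis.

The other S-polynomials (S(g_1,g_2), S(g_1,g_3), S(g_1,r), S(g_2,g_3), S(g_1,m_5), S(g_2,m_5), S(g_3,m_5), S(r,m_5), S(g_1,m_6), S(g_2,m_6), S(g_3,m_6), S(r,m_6), S(m_5,m_6)) all reduce to 0 modulo the current basis, so we have a Gröbner basis.
Inter-reduce: drop elements whose leading term is divisible by another's, tail-reduce, and make monic.
Reduced Gröbner basis: {x + \tfrac{1}{5}, y + \tfrac{25}{74}, z + 5}.
The reduced Gröbner basis of I + (p) is {x + \tfrac{1}{5}, y + \tfrac{25}{74}, z + 5} ≠ {1}, a proper ideal, so the enlarged system stays consistent: p is independent of I, with normal form -z - 5.

Ideal membership is decidable via reduction modulo a Gröbner basis.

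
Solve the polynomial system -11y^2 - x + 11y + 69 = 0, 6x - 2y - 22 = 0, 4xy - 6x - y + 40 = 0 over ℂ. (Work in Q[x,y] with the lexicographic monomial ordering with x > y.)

{(3, -2)}

Compute a lex Gröbner basis by Buchberger's algorithm.
f_1 = -x - 11y^2 + 11y + 69, LT = x.
f_2 = 6x - 2y - 22, LT = x.
f_3 = 4xy - 6x - y + 40, LT = xy.

S(f_1,f_2): lcm = x. S = 11y^2 - 32/3y - 196/3.
  leading term y^2: no divisor's leading term divides it; move 11y^2 to the remainder.
  leading term y: no divisor's leading term divides it; move -32/3y to the remainder.
  leading term 1: no divisor's leading term divides it; move -196/3 to the remainder.
  remainder 11y^2 - 32/3y - 196/3 ≠ 0; add h_4 = 11y^2 - 32/3y - 196/3 to the basis.

S(f_1,f_3): lcm = xy. S = 3/2x + 11y^3 - 11y^2 - 275/4y - 10.
  leading term x: subtract (-3/2)·f_1 from 3/2x + 11y^3 - 11y^2 - 275/4y - 10 → 11y^3 - 55/2y^2 - 209/4y + 187/2
  leading term y^3: subtract (y)·h_4 from 11y^3 - 55/2y^2 - 209/4y + 187/2 → -101/6y^2 + 157/12y + 187/2
  leading term y^2: subtract (-101/66)·h_4 from -101/6y^2 + 157/12y + 187/2 → -1283/396y - 1283/198
  leading term y: no divisor's leading term divides it; move -1283/396y to the remainder.
  leading term 1: no divisor's leading term divides it; move -1283/198 to the remainder.
  remainder -1283/396y - 1283/198 ≠ 0; add h_5 = -1283/396y - 1283/198 to the basis.

The other S-polynomials (S(f_2,f_3), S(f_1,h_4), S(f_2,h_4), S(f_3,h_4), S(f_1,h_5), S(f_2,h_5), S(f_3,h_5), S(h_4,h_5)) all reduce to 0 modulo the current basis, so we have a Gröbner basis.
Inter-reduce: drop elements whose leading term is divisible by another's, tail-reduce, and make monic.
Reduced Gröbner basis: {x - 3, y + 2}.

Since the basis is lex-ordered, y + 2 is univariate in y. Its roots are {-2}. Back-substituting each root into the other basis elements fixes the other coordinates.
  y = -2: the earlier basis element becomes x - 3 = 0, giving x = 3 — point (3, -2).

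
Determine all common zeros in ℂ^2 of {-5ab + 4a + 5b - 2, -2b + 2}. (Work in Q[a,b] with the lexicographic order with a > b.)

{(3, 1)}

Compute a lex Gröbner basis by Buchberger's algorithm.
f_1 = -5ab + 4a + 5b - 2, LT = ab.
f_2 = -2b + 2, LT = b.

S(f_1,f_2): lcm = ab. S = \tfrac{1}{5}a - b + \tfrac{2}{5}.
  leading term a: no divisor's leading term divides it; move \tfrac{1}{5}a to the remainder.
  leading term b: subtract (\tfrac{1}{2})·f_2 from -b + \tfrac{2}{5} → -\tfrac{3}{5}
  leading term 1: no divisor's leading term divides it; move -\tfrac{3}{5} to the remainder.
  remainder \tfrac{1}{5}a - \tfrac{3}{5} ≠ 0; add h_3 = \tfrac{1}{5}a - \tfrac{3}{5} to the basis.

The other S-polynomials (S(f_1,h_3), S(f_2,h_3)) all reduce to 0 modulo the current basis, so we have a Gröbner basis.
Inter-reduce: drop elements whose leading term is divisible by another's, tail-reduce, and make monic.
Reduced Gröbner basis: {a - 3, b - 1}.

Elimination: the polynomial b - 1 lies in the elimination ideal for b, so b ∈ {1}. For each such b, the remaining basis elements (now univariate) give the rest of the solution.
  b = 1: the earlier basis element becomes a - 3 = 0, giving a = 3 — point (3, 1).
Check: every point annihilates each of the original generators.
Zero-dimensionality of the ideal guarantees finitely many solutions over ℂ.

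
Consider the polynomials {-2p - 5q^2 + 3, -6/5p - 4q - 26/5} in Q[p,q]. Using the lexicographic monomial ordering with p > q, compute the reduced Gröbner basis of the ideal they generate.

f_1 = -2p - 5q^2 + 3, LT = p.
f_2 = -6/5p - 4q - 26/5, LT = p.

S(f_1,f_2): lcm = p. S = 5/2q^2 - 10/3q - 35/6.
  leading term q^2: no divisor's leading term divides it; move 5/2q^2 to the remainder.
  leading term q: no divisor's leading term divides it; move -10/3q to the remainder.
  leading term 1: no divisor's leading term divides it; move -35/6 to the remainder.
  remainder 5/2q^2 - 10/3q - 35/6 ≠ 0; add g_3 = 5/2q^2 - 10/3q - 35/6 to the basis.

S(f_1,g_3): leading monomials are coprime, so the S-polynomial reduces to 0 (Buchberger's first criterion).
S(f_2,g_3): leading monomials are coprime, so the S-polynomial reduces to 0 (Buchberger's first criterion).
Every S-polynomial of the final basis reduces to 0, so we have a Gröbner basis.
Inter-reduce: drop elements whose leading term is divisible by another's, tail-reduce, and make monic.

G = {p + 10/3q + 13/3, q^2 - 4/3q - 7/3}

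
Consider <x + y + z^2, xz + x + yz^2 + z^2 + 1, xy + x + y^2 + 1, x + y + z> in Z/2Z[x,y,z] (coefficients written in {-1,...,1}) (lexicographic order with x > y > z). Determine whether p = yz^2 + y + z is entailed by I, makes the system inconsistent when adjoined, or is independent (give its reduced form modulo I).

First compute the reduced Gröbner basis of I by Buchberger's algorithm.
f_1 = x + y + z^2, LT = x.
f_2 = xz + x + yz^2 + z^2 + 1, LT = xz.
f_3 = xy + x + y^2 + 1, LT = xy.
f_4 = x + y + z, LT = x.

S(f_1,f_2): lcm = xz. S = x + yz^2 + yz + z^3 + z^2 + 1.
  leading term x: subtract (1)·f_1 from x + yz^2 + yz + z^3 + z^2 + 1 → yz^2 + yz + y + z^3 + 1
  leading term yz^2: no divisor's leading term divides it; move yz^2 to the remainder.
  leading term yz: no divisor's leading term divides it; move yz to the remainder.
  leading term y: no divisor's leading term divides it; move y to the remainder.
  leading term z^3: no divisor's leading term divides it; move z^3 to the remainder.
  leading term 1: no divisor's leading term divides it; move 1 to the remainder.
  remainder yz^2 + yz + y + z^3 + 1 ≠ 0; add h_5 = yz^2 + yz + y + z^3 + 1 to the basis.

S(f_1,f_3): lcm = xy. S = x + yz^2 + 1.
  leading term x: subtract (1)·f_1 from x + yz^2 + 1 → yz^2 + y + z^2 + 1
  leading term yz^2: subtract (1)·h_5 from yz^2 + y + z^2 + 1 → yz + z^3 + z^2
  leading term yz: no divisor's leading term divides it; move yz to the remainder.
  leading term z^3: no divisor's leading term divides it; move z^3 to the remainder.
  leading term z^2: no divisor's leading term divides it; move z^2 to the remainder.
  remainder yz + z^3 + z^2 ≠ 0; add h_6 = yz + z^3 + z^2 to the basis.

S(f_1,f_4): lcm = x. S = z^2 + z.
  leading term z^2: no divisor's leading term divides it; move z^2 to the remainder.
  leading term z: no divisor's leading term divides it; move z to the remainder.
  remainder z^2 + z ≠ 0; add h_7 = z^2 + z to the basis.

S(f_2,f_3): lcm = xyz. S = xy + xz + y^2z^2 + y^2z + yz^2 + y + z.
  leading term xy: subtract (y)·f_1 from xy + xz + y^2z^2 + y^2z + yz^2 + y + z → xz + y^2z^2 + y^2z + y^2 + y + z
  leading term xz: subtract (z)·f_1 from xz + y^2z^2 + y^2z + y^2 + y + z → y^2z^2 + y^2z + y^2 + yz + y + z^3 + z
  leading term y^2z^2: subtract (y)·h_5 from y^2z^2 + y^2z + y^2 + yz + y + z^3 + z → yz^3 + yz + z^3 + z
  leading term yz^3: subtract (z)·h_5 from yz^3 + yz + z^3 + z → yz^2 + z^4 + z^3
  leading term yz^2: subtract (1)·h_5 from yz^2 + z^4 + z^3 → yz + y + z^4 + 1
  leading term yz: subtract (1)·h_6 from yz + y + z^4 + 1 → y + z^4 + z^3 + z^2 + 1
  leading term y: no divisor's leading term divides it; move y to the remainder.
  leading term z^4: subtract (z^2)·h_7 from z^4 + z^3 + z^2 + 1 → z^2 + 1
  leading term z^2: subtract (1)·h_7 from z^2 + 1 → z + 1
  leading term z: no divisor's leading term divides it; move z to the remainder.
  leading term 1: no divisor's leading term divides it; move 1 to the remainder.
  remainder y + z + 1 ≠ 0; add h_8 = y + z + 1 to the basis.

The other S-polynomials (S(f_2,f_4), S(f_3,f_4), S(f_1,h_5), S(f_2,h_5), S(f_3,h_5), S(f_4,h_5), S(f_1,h_6), S(f_2,h_6), S(f_3,h_6), S(f_4,h_6), S(h_5,h_6), S(f_1,h_7), S(f_2,h_7), S(f_3,h_7), S(f_4,h_7), S(h_5,h_7), S(h_6,h_7), S(f_1,h_8), S(f_2,h_8), S(f_3,h_8), S(f_4,h_8), S(h_5,h_8), S(h_6,h_8), S(h_7,h_8)) all reduce to 0 modulo the current basis, so we have a Gröbner basis.
Inter-reduce: drop elements whose leading term is divisible by another's, tail-reduce, and make monic.
Reduced Gröbner basis: {x + 1, y + z + 1, z^2 + z}.
Label its elements g_1 = x + 1, g_2 = y + z + 1, g_3 = z^2 + z.

Reduce p = yz^2 + y + z modulo G:
  leading term yz^2: subtract (z^2)·g_2 from yz^2 + y + z → y + z^3 + z^2 + z
  leading term y: subtract (1)·g_2 from y + z^3 + z^2 + z → z^3 + z^2 + 1
  leading term z^3: subtract (z)·g_3 from z^3 + z^2 + 1 → 1
  leading term 1: no divisor's leading term divides it; move 1 to the remainder.
  normal form = 1.
The normal form is nonzero, so p ∉ I. Since p minus its normal form lies in I, I + (p) = I + (r) where r = 1; decide whether this ideal is the whole ring.
Here r = 1 is a nonzero constant, hence a unit: 1 ∈ I + (p), the Gröbner basis of I + (p) is {1}, and the enlarged system has no common solution — adjoining p is inconsistent.

Ideal membership is decidable via reduction modulo a Gröbner basis.

Adjoining yz^2 + y + z makes the ideal the whole ring: the system is inconsistent.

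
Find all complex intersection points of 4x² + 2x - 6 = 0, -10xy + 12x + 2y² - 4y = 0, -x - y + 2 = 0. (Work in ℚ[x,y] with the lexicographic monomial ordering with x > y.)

{(1, 1)}

Compute a lex Gröbner basis by Buchberger's algorithm.
f_1 = 4x² + 2x - 6, LT = x².
f_2 = -10xy + 12x + 2y² - 4y, LT = xy.
f_3 = -x - y + 2, LT = x.

S(f_1,f_2): lcm = x²y. S = 6/5x² + ⅕xy² + 1/10xy - 3/2y.
  leading term x²: subtract (3/10)·f_1 from 6/5x² + ⅕xy² + 1/10xy - 3/2y → ⅕xy² + 1/10xy - ⅗x - 3/2y + 9/5
  leading term xy²: subtract (-1/50y)·f_2 from ⅕xy² + 1/10xy - ⅗x - 3/2y + 9/5 → 17/50xy - ⅗x + 1/25y³ - 2/25y² - 3/2y + 9/5
  leading term xy: subtract (-17/500)·f_2 from 17/50xy - ⅗x + 1/25y³ - 2/25y² - 3/2y + 9/5 → -24/125x + 1/25y³ - 3/250y² - 409/250y + 9/5
  leading term x: subtract (24/125)·f_3 from -24/125x + 1/25y³ - 3/250y² - 409/250y + 9/5 → 1/25y³ - 3/250y² - 361/250y + 177/125
  leading term y³: no divisor's leading term divides it; move 1/25y³ to the remainder.
  leading term y²: no divisor's leading term divides it; move -3/250y² to the remainder.
  leading term y: no divisor's leading term divides it; move -361/250y to the remainder.
  leading term 1: no divisor's leading term divides it; move 177/125 to the remainder.
  remainder 1/25y³ - 3/250y² - 361/250y + 177/125 ≠ 0; add h_4 = 1/25y³ - 3/250y² - 361/250y + 177/125 to the basis.

S(f_1,f_3): lcm = x². S = -xy + 5/2x - 3/2.
  leading term xy: subtract (1/10)·f_2 from -xy + 5/2x - 3/2 → 13/10x - ⅕y² + ⅖y - 3/2
  leading term x: subtract (-13/10)·f_3 from 13/10x - ⅕y² + ⅖y - 3/2 → -⅕y² - 9/10y + 11/10
  leading term y²: no divisor's leading term divides it; move -⅕y² to the remainder.
  leading term y: no divisor's leading term divides it; move -9/10y to the remainder.
  leading term 1: no divisor's leading term divides it; move 11/10 to the remainder.
  remainder -⅕y² - 9/10y + 11/10 ≠ 0; add h_5 = -⅕y² - 9/10y + 11/10 to the basis.

S(f_2,f_3): lcm = xy. S = -6/5x - 6/5y² + 12/5y.
  leading term x: subtract (6/5)·f_3 from -6/5x - 6/5y² + 12/5y → -6/5y² + 18/5y - 12/5
  leading term y²: subtract (6)·h_5 from -6/5y² + 18/5y - 12/5 → 9y - 9
  leading term y: no divisor's leading term divides it; move 9y to the remainder.
  leading term 1: no divisor's leading term divides it; move -9 to the remainder.
  remainder 9y - 9 ≠ 0; add h_6 = 9y - 9 to the basis.

The other S-polynomials (S(f_1,h_4), S(f_2,h_4), S(f_3,h_4), S(f_1,h_5), S(f_2,h_5), S(f_3,h_5), S(h_4,h_5), S(f_1,h_6), S(f_2,h_6), S(f_3,h_6), S(h_4,h_6), S(h_5,h_6)) all reduce to 0 modulo the current basis, so we have a Gröbner basis.
Inter-reduce: drop elements whose leading term is divisible by another's, tail-reduce, and make monic.
Reduced Gröbner basis: {x - 1, y - 1}.

Since the basis is lex-ordered, y - 1 is univariate in y. Its roots are {1}. Back-substituting each root into the other basis elements fixes the other coordinates.
  y = 1: the earlier basis element becomes x - 1 = 0, giving x = 1 — point (1, 1).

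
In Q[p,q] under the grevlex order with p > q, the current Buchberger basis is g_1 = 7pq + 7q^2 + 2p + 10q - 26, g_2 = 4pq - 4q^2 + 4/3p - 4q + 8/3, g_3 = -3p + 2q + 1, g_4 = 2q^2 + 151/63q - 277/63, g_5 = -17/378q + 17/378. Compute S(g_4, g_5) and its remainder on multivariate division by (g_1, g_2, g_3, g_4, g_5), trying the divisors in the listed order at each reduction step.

lcm(LM(g_4), LM(g_5)) = q^2.
S = (lcm/LT(g_4))·g_4 − (lcm/LT(g_5))·g_5 = 277/126q - 277/126.
Reduce S modulo (g_1, g_2, g_3, g_4, g_5) in that order:
  leading term q: subtract (-831/17)·g_5 from 277/126q - 277/126 → 0
The remainder is 0, so this S-polynomial contributes no new basis element.

S(g_4, g_5) = 277/126q - 277/126; remainder on division = 0.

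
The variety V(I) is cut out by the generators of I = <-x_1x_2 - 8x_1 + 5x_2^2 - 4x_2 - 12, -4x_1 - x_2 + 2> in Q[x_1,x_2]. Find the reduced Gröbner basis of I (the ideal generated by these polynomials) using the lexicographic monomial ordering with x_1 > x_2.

f_1 = -x_1x_2 - 8x_1 + 5x_2^2 - 4x_2 - 12, LT = x_1x_2.
f_2 = -4x_1 - x_2 + 2, LT = x_1.

S(f_1,f_2): lcm = x_1x_2. S = 8x_1 - 21/4x_2^2 + 9/2x_2 + 12.
  leading term x_1: subtract (-2)·f_2 from 8x_1 - 21/4x_2^2 + 9/2x_2 + 12 → -21/4x_2^2 + 5/2x_2 + 16
  leading term x_2^2: no divisor's leading term divides it; move -21/4x_2^2 to the remainder.
  leading term x_2: no divisor's leading term divides it; move 5/2x_2 to the remainder.
  leading term 1: no divisor's leading term divides it; move 16 to the remainder.
  remainder -21/4x_2^2 + 5/2x_2 + 16 ≠ 0; add g_3 = -21/4x_2^2 + 5/2x_2 + 16 to the basis.

The other S-polynomials (S(f_1,g_3), S(f_2,g_3)) all reduce to 0 modulo the current basis, so we have a Gröbner basis.
Inter-reduce: drop elements whose leading term is divisible by another's, tail-reduce, and make monic.

G = {x_1 + 1/4x_2 - 1/2, x_2^2 - 10/21x_2 - 64/21}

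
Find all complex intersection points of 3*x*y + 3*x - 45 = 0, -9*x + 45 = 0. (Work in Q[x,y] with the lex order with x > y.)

{(5, 2)}

Compute a lex Gröbner basis by Buchberger's algorithm.
f_1 = 3*x*y + 3*x - 45, LT = x*y.
f_2 = -9*x + 45, LT = x.

S(f_1,f_2): lcm = x*y. S = x + 5*y - 15.
  leading term x: subtract (-1/9)·f_2 from x + 5*y - 15 → 5*y - 10
  leading term y: no divisor's leading term divides it; move 5*y to the remainder.
  leading term 1: no divisor's leading term divides it; move -10 to the remainder.
  remainder 5*y - 10 ≠ 0; add h_3 = 5*y - 10 to the basis.

S(f_1,h_3): lcm = x*y. S = 3*x - 15.
  leading term x: subtract (-1/3)·f_2 from 3*x - 15 → 0
  remainder 0.

S(f_2,h_3): leading monomials are coprime, so the S-polynomial reduces to 0 (Buchberger's first criterion).
Every S-polynomial of the final basis reduces to 0, so we have a Gröbner basis.
Inter-reduce: drop elements whose leading term is divisible by another's, tail-reduce, and make monic.
Reduced Gröbner basis: {x - 5, y - 2}.

The lex basis is triangular: the last element involves only y. Solving y - 2 = 0 gives y ∈ {2}; substituting each value into the earlier elements determines the remaining variables.
  y = 2: the earlier basis element becomes x - 5 = 0, giving x = 5 — point (5, 2).
Each listed point satisfies every original equation (direct substitution).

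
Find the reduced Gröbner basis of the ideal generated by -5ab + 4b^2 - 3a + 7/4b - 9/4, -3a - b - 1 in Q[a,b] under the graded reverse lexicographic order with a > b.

f_1 = -5ab + 4b^2 - 3a + 7/4b - 9/4, LT = ab.
f_2 = -3a - b - 1, LT = a.

S(f_1,f_2): lcm = ab. S = -17/15b^2 + 3/5a - 41/60b + 9/20.
  leading term b^2: no divisor's leading term divides it; move -17/15b^2 to the remainder.
  leading term a: subtract (-1/5)·f_2 from 3/5a - 41/60b + 9/20 → -53/60b + 1/4
  leading term b: no divisor's leading term divides it; move -53/60b to the remainder.
  leading term 1: no divisor's leading term divides it; move 1/4 to the remainder.
  remainder -17/15b^2 - 53/60b + 1/4 ≠ 0; add g_3 = -17/15b^2 - 53/60b + 1/4 to the basis.

The other S-polynomials (S(f_1,g_3), S(f_2,g_3)) all reduce to 0 modulo the current basis, so we have a Gröbner basis.
Inter-reduce: drop elements whose leading term is divisible by another's, tail-reduce, and make monic.

G = {b^2 + 53/68b - 15/68, a + 1/3b + 1/3}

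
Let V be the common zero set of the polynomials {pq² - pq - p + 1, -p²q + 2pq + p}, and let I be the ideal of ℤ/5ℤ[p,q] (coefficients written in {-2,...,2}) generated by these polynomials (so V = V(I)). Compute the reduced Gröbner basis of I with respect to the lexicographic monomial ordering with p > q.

The reduced Gröbner basis is the canonical form of the ideal for this ordering.

f_1 = pq² - pq - p + 1, LT = pq².
f_2 = -p²q + 2pq + p, LT = p²q.

S(f_1,f_2): lcm = p²q². S = -p²q - p² + 2pq² + pq + p.
  reduce S modulo (f_1, f_2):
  remainder -p² + pq + 2p - 2 ≠ 0; add g_3 = -p² + pq + 2p - 2 to the basis.

S(f_1,g_3): lcm = p²q². S = -p²q - p² + pq³ + 2pq² + p - 2q².
  reduce S modulo (f_1, f_2, g_3):
  remainder pq + p - 2q² - q - 1 ≠ 0; add g_4 = pq + p - 2q² - q - 1 to the basis.

S(f_2,g_3): lcm = p²q. S = pq² - p - 2q.
  reduce S modulo (f_1, f_2, g_3, g_4):
  remainder -p + 2q² - q ≠ 0; add g_5 = -p + 2q² - q to the basis.

S(f_1,g_4): lcm = pq². S = -2pq - p + 2q³ + q² + q + 1.
  reduce S modulo (f_1, f_2, g_3, g_4, g_5):
  remainder 2q³ - q² - 2q - 1 ≠ 0; add g_6 = 2q³ - q² - 2q - 1 to the basis.

The other S-polynomials (S(f_2,g_4), S(g_3,g_4), S(f_1,g_5), S(f_2,g_5), S(g_3,g_5), S(g_4,g_5), S(f_1,g_6), S(f_2,g_6), S(g_3,g_6), S(g_4,g_6), S(g_5,g_6)) all reduce to 0 modulo the current basis, so we have a Gröbner basis.
Inter-reduce: drop elements whose leading term is divisible by another's, tail-reduce, and make monic.

G = {p - 2q² + q, q³ + 2q² - q + 2}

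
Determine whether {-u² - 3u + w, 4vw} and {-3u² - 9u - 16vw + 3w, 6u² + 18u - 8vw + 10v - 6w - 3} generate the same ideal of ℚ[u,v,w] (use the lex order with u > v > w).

No, the ideals differ.

Since reduced Gröbner bases are canonical representatives of ideals under a given ordering, it suffices to compute and compare them.
Buchberger on the first generating set:
f_1 = -u² - 3u + w, LT = u².
f_2 = 4vw, LT = vw.

The S-polynomials (S(f_1,f_2)) all reduce to 0 modulo the current basis, so we have a Gröbner basis.
Inter-reduce: drop elements whose leading term is divisible by another's, tail-reduce, and make monic.
Reduced Gröbner basis: {u² + 3u - w, vw}.

Buchberger on the second generating set:
h_1 = -3u² - 9u - 16vw + 3w, LT = u².
h_2 = 6u² + 18u - 8vw + 10v - 6w - 3, LT = u².

S(h_1,h_2): lcm = u². S = 20/3vw - 5/3v + ½.
  leading term vw: no divisor's leading term divides it; move 20/3vw to the remainder.
  leading term v: no divisor's leading term divides it; move -5/3v to the remainder.
  leading term 1: no divisor's leading term divides it; move ½ to the remainder.
  remainder 20/3vw - 5/3v + ½ ≠ 0; add k_3 = 20/3vw - 5/3v + ½ to the basis.

The other S-polynomials (S(h_1,k_3), S(h_2,k_3)) all reduce to 0 modulo the current basis, so we have a Gröbner basis.
Inter-reduce: drop elements whose leading term is divisible by another's, tail-reduce, and make monic.
Reduced Gröbner basis: {u² + 3u + 4/3v - w - ⅖, vw - ¼v + 3/40}.

The bases are distinct; the ideals are different.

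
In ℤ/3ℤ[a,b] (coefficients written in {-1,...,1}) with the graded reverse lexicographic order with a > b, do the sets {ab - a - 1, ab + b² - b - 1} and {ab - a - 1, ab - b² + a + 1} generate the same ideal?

Equality of ideals is decidable: compute both reduced Gröbner bases (unique for the ordering) and check whether they agree.
Buchberger on the first generating set:
f_1 = ab - a - 1, LT = ab.
f_2 = ab + b² - b - 1, LT = ab.

S(f_1,f_2): lcm = ab. S = -b² - a + b.
  leading term b²: no divisor's leading term divides it; move -b² to the remainder.
  leading term a: no divisor's leading term divides it; move -a to the remainder.
  leading term b: no divisor's leading term divides it; move b to the remainder.
  remainder -b² - a + b ≠ 0; add g_3 = -b² - a + b to the basis.

S(f_1,g_3): lcm = ab². S = -a² - b.
  leading term a²: no divisor's leading term divides it; move -a² to the remainder.
  leading term b: no divisor's leading term divides it; move -b to the remainder.
  remainder -a² - b ≠ 0; add g_4 = -a² - b to the basis.

S(f_2,g_3): lcm = ab². S = b³ - a² + ab - b² - b.
  leading term b³: subtract (-b)·g_3 from b³ - a² + ab - b² - b → -a² - b
  leading term a²: subtract (1)·g_4 from -a² - b → 0
  remainder 0.

S(f_1,g_4): lcm = a²b. S = -a² - b² - a.
  leading term a²: subtract (1)·g_4 from -a² - b² - a → -b² - a + b
  leading term b²: subtract (1)·g_3 from -b² - a + b → 0
  remainder 0.

S(f_2,g_4): lcm = a²b. S = ab² - ab - b² - a.
  leading term ab²: subtract (b)·f_1 from ab² - ab - b² - a → -b² - a + b
  leading term b²: subtract (1)·g_3 from -b² - a + b → 0
  remainder 0.

S(g_3,g_4): leading monomials are coprime, so the S-polynomial reduces to 0 (Buchberger's first criterion).
Every S-polynomial of the final basis reduces to 0, so we have a Gröbner basis.
Inter-reduce: drop elements whose leading term is divisible by another's, tail-reduce, and make monic.
Reduced Gröbner basis: {a² + b, ab - a - 1, b² + a - b}.

Buchberger on the second generating set:
h_1 = ab - a - 1, LT = ab.
h_2 = ab - b² + a + 1, LT = ab.

S(h_1,h_2): lcm = ab. S = b² + a + 1.
  leading term b²: no divisor's leading term divides it; move b² to the remainder.
  leading term a: no divisor's leading term divides it; move a to the remainder.
  leading term 1: no divisor's leading term divides it; move 1 to the remainder.
  remainder b² + a + 1 ≠ 0; add k_3 = b² + a + 1 to the basis.

S(h_1,k_3): lcm = ab². S = -a² - ab - a - b.
  leading term a²: no divisor's leading term divides it; move -a² to the remainder.
  leading term ab: subtract (-1)·h_1 from -ab - a - b → a - b - 1
  leading term a: no divisor's leading term divides it; move a to the remainder.
  leading term b: no divisor's leading term divides it; move -b to the remainder.
  leading term 1: no divisor's leading term divides it; move -1 to the remainder.
  remainder -a² + a - b - 1 ≠ 0; add k_4 = -a² + a - b - 1 to the basis.

S(h_2,k_3): lcm = ab². S = -b³ - a² + ab - a + b.
  leading term b³: subtract (-b)·k_3 from -b³ - a² + ab - a + b → -a² - ab - a - b
  leading term a²: subtract (1)·k_4 from -a² - ab - a - b → -ab + a + 1
  leading term ab: subtract (-1)·h_1 from -ab + a + 1 → 0
  remainder 0.

S(h_1,k_4): lcm = a²b. S = -a² + ab - b² - a - b.
  leading term a²: subtract (1)·k_4 from -a² + ab - b² - a - b → ab - b² + a + 1
  leading term ab: subtract (1)·h_1 from ab - b² + a + 1 → -b² - a - 1
  leading term b²: subtract (-1)·k_3 from -b² - a - 1 → 0
  remainder 0.

S(h_2,k_4): lcm = a²b. S = -ab² + a² + ab - b² + a - b.
  leading term ab²: subtract (-b)·h_1 from -ab² + a² + ab - b² + a - b → a² - b² + a + b
  leading term a²: subtract (-1)·k_4 from a² - b² + a + b → -b² - a - 1
  leading term b²: subtract (-1)·k_3 from -b² - a - 1 → 0
  remainder 0.

S(k_3,k_4): leading monomials are coprime, so the S-polynomial reduces to 0 (Buchberger's first criterion).
Every S-polynomial of the final basis reduces to 0, so we have a Gröbner basis.
Inter-reduce: drop elements whose leading term is divisible by another's, tail-reduce, and make monic.
Reduced Gröbner basis: {a² - a + b + 1, ab - a - 1, b² + a + 1}.

These differ, so the ideals are not equal.

No, the ideals differ.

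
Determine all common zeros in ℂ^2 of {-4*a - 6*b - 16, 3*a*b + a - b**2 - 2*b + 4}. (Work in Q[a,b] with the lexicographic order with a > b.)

Compute a lex Gröbner basis by Buchberger's algorithm.
f_1 = -4*a - 6*b - 16, LT = a.
f_2 = 3*a*b + a - b**2 - 2*b + 4, LT = a*b.

S(f_1,f_2): lcm = a*b. S = -1/3*a + 11/6*b**2 + 14/3*b - 4/3.
  leading term a: subtract (1/12)·f_1 from -1/3*a + 11/6*b**2 + 14/3*b - 4/3 → 11/6*b**2 + 31/6*b
  leading term b**2: no divisor's leading term divides it; move 11/6*b**2 to the remainder.
  leading term b: no divisor's leading term divides it; move 31/6*b to the remainder.
  remainder 11/6*b**2 + 31/6*b ≠ 0; add h_3 = 11/6*b**2 + 31/6*b to the basis.

The other S-polynomials (S(f_1,h_3), S(f_2,h_3)) all reduce to 0 modulo the current basis, so we have a Gröbner basis.
Inter-reduce: drop elements whose leading term is divisible by another's, tail-reduce, and make monic.
Reduced Gröbner basis: {a + 3/2*b + 4, b**2 + 31/11*b}.

Elimination: the polynomial b**2 + 31/11*b lies in the elimination ideal for b, so b ∈ {-31/11, 0}. For each such b, the remaining basis elements (now univariate) give the rest of the solution.
  b = -31/11: the earlier basis element becomes a - 5/22 = 0, giving a = 5/22 — point (5/22, -31/11).
  b = 0: the earlier basis element becomes a + 4 = 0, giving a = -4 — point (-4, 0).
Each listed point satisfies every original equation (direct substitution).

{(5/22, -31/11), (-4, 0)}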